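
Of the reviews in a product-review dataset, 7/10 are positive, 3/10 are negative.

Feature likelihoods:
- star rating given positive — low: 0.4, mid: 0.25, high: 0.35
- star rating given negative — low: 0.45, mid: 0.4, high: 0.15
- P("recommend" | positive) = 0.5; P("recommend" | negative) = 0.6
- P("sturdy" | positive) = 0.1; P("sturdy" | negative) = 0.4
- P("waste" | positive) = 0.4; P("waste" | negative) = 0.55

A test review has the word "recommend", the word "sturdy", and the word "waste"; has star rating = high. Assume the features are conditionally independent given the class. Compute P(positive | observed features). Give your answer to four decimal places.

positive: 0.7 × 0.35 × 0.5 × 0.1 × 0.4 = 0.0049
negative: 0.3 × 0.15 × 0.6 × 0.4 × 0.55 = 0.00594
P(positive | x) = 0.0049 / 0.01084 ≈ 0.4520

0.4520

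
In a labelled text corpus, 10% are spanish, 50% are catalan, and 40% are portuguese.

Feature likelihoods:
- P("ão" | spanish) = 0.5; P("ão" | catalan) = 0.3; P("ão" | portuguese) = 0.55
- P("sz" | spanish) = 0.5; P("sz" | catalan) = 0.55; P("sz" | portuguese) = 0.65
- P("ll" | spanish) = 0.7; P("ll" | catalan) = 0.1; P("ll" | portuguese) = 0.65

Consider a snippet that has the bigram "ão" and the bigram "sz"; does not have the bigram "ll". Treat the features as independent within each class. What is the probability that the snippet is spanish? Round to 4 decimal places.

0.0569

spanish: 0.1 × 0.5 × 0.5 × (1−0.7) = 0.0075
catalan: 0.5 × 0.3 × 0.55 × (1−0.1) = 0.07425
portuguese: 0.4 × 0.55 × 0.65 × (1−0.65) = 0.05005
P(spanish | x) = 0.0075 / 0.1318 ≈ 0.0569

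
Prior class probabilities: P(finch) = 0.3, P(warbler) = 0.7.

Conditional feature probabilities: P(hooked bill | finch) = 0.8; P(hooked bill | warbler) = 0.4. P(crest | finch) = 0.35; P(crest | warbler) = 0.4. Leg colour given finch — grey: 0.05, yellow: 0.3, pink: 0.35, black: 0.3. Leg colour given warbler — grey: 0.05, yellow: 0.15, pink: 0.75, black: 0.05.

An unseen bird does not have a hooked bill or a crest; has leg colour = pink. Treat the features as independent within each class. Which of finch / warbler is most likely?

finch: 0.3 × (1−0.8) × (1−0.35) × 0.35 = 0.01365
warbler: 0.7 × (1−0.4) × (1−0.4) × 0.75 = 0.189
Highest score → warbler.

warbler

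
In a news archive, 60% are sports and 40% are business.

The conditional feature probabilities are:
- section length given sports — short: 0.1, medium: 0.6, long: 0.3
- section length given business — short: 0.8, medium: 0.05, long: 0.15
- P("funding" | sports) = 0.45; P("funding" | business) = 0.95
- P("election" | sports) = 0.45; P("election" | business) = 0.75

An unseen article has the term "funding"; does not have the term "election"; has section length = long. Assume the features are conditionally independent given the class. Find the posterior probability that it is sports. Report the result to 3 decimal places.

0.758

sports: 0.6 × 0.3 × 0.45 × (1−0.45) = 0.04455
business: 0.4 × 0.15 × 0.95 × (1−0.75) = 0.01425
P(sports | x) = 0.04455 / 0.0588 ≈ 0.758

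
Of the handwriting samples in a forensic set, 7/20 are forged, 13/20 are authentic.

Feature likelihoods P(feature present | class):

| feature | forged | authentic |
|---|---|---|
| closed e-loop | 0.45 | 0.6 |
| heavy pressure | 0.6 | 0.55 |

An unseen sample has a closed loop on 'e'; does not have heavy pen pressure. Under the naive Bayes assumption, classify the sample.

authentic

forged: 0.35 × 0.45 × (1−0.6) = 0.063
authentic: 0.65 × 0.6 × (1−0.55) = 0.1755
Highest score → authentic.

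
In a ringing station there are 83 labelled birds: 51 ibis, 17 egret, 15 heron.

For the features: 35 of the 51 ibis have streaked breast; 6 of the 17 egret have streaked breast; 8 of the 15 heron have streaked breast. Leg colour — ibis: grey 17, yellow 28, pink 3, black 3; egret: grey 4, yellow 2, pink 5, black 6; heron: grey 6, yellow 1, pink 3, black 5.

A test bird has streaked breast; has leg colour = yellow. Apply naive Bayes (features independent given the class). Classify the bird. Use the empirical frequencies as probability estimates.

ibis: (51/83) × (35/51) × (28/51) ≈ 0.231514
egret: (17/83) × (6/17) × (2/17) ≈ 0.00850461
heron: (15/83) × (8/15) × (1/15) ≈ 0.0064257
Highest score → ibis.

ibis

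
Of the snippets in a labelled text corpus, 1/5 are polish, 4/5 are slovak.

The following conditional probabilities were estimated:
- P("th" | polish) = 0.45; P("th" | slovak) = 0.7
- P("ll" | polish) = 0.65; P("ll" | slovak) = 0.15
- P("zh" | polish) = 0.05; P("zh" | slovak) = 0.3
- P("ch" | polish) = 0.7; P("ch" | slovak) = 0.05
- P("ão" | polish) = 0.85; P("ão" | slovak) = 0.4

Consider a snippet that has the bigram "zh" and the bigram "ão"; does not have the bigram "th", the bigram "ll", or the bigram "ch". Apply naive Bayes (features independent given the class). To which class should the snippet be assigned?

polish: 0.2 × (1−0.45) × (1−0.65) × 0.05 × (1−0.7) × 0.85 = 0.000490875
slovak: 0.8 × (1−0.7) × (1−0.15) × 0.3 × (1−0.05) × 0.4 = 0.023256
Highest score → slovak.

slovak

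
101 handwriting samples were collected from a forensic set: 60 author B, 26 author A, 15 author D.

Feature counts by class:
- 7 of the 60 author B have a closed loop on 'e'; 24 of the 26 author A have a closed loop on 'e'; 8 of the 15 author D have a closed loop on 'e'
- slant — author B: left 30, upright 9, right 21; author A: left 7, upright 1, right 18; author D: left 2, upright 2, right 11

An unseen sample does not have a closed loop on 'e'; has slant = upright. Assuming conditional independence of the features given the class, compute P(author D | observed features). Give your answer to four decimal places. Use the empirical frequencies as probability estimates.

0.1042

author B: (60/101) × (53/60) × (9/60) ≈ 0.0787129
author A: (26/101) × (2/26) × (1/26) ≈ 0.000761615
author D: (15/101) × (7/15) × (2/15) ≈ 0.00924092
P(author D | x) = 0.00924092 / 0.088715435 ≈ 0.1042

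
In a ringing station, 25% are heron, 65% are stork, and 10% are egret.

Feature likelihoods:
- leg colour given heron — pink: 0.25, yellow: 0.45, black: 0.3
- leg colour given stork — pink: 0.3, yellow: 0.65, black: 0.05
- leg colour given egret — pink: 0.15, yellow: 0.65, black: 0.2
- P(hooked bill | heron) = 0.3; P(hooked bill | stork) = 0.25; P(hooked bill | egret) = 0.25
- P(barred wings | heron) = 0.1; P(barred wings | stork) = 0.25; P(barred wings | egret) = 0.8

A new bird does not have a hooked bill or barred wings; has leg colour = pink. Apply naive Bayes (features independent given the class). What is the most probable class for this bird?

stork

heron: 0.25 × 0.25 × (1−0.3) × (1−0.1) = 0.039375
stork: 0.65 × 0.3 × (1−0.25) × (1−0.25) = 0.1096875
egret: 0.1 × 0.15 × (1−0.25) × (1−0.8) = 0.00225
Highest score → stork.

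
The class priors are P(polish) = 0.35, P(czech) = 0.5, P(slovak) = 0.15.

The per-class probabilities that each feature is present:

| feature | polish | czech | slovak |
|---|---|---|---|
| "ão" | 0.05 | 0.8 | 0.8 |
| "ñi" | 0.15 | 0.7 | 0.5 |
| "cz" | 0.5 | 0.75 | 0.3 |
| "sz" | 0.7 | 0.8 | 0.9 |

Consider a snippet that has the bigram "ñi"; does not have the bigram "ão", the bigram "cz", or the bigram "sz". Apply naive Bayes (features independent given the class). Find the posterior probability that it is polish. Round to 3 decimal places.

0.622

polish: 0.35 × (1−0.05) × 0.15 × (1−0.5) × (1−0.7) = 0.00748125
czech: 0.5 × (1−0.8) × 0.7 × (1−0.75) × (1−0.8) = 0.0035
slovak: 0.15 × (1−0.8) × 0.5 × (1−0.3) × (1−0.9) = 0.00105
P(polish | x) = 0.00748125 / 0.01203125 ≈ 0.622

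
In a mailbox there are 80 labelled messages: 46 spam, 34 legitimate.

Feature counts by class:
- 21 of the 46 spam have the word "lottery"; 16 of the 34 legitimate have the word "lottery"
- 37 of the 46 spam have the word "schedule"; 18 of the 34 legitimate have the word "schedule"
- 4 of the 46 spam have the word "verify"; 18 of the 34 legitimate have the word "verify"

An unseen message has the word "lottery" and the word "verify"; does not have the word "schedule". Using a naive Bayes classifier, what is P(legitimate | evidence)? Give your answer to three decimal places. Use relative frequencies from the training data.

0.918

spam: (46/80) × (21/46) × (9/46) × (4/46) ≈ 0.00446597
legitimate: (34/80) × (16/34) × (16/34) × (18/34) ≈ 0.049827
P(legitimate | x) = 0.049827 / 0.05429297 ≈ 0.918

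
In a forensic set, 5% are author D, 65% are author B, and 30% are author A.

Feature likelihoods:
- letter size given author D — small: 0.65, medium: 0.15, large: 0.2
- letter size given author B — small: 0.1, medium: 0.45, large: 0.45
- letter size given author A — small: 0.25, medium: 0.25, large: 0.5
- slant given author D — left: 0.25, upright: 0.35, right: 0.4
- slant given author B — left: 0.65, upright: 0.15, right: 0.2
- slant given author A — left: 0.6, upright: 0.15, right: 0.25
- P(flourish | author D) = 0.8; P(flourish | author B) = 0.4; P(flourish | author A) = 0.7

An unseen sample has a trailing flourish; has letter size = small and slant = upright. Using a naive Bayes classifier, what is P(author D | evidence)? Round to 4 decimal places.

author D: 0.05 × 0.65 × 0.35 × 0.8 = 0.0091
author B: 0.65 × 0.1 × 0.15 × 0.4 = 0.0039
author A: 0.3 × 0.25 × 0.15 × 0.7 = 0.007875
P(author D | x) = 0.0091 / 0.020875 ≈ 0.4359

0.4359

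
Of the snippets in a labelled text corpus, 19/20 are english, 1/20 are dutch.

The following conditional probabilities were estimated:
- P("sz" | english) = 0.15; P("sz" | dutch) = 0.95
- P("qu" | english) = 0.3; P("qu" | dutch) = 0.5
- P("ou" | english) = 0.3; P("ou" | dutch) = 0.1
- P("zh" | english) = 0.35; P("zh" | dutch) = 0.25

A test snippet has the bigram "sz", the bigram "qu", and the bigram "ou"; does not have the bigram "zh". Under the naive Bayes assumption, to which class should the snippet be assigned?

english

english: 0.95 × 0.15 × 0.3 × 0.3 × (1−0.35) = 0.00833625
dutch: 0.05 × 0.95 × 0.5 × 0.1 × (1−0.25) = 0.00178125
Highest score → english.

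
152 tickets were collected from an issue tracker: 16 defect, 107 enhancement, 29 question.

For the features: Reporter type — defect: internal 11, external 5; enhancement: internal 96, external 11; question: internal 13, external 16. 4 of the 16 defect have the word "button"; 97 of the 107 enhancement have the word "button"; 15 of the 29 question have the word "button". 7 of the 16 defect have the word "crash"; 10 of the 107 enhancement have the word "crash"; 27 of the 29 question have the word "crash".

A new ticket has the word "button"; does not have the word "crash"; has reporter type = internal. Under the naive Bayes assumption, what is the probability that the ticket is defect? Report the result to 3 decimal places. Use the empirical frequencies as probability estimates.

0.019

defect: (16/152) × (11/16) × (4/16) × (9/16) ≈ 0.0101768
enhancement: (107/152) × (96/107) × (97/107) × (97/107) ≈ 0.519043
question: (29/152) × (13/29) × (15/29) × (2/29) ≈ 0.00305088
P(defect | x) = 0.0101768 / 0.53227068 ≈ 0.019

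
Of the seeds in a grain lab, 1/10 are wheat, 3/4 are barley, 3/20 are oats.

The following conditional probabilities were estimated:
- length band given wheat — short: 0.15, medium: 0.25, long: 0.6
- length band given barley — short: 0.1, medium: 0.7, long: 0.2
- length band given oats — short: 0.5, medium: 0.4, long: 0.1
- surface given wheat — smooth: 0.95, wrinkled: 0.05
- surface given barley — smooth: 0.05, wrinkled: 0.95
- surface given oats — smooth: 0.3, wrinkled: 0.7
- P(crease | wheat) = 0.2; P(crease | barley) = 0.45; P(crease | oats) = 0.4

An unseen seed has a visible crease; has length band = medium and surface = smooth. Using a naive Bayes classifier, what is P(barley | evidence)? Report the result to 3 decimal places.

wheat: 0.1 × 0.25 × 0.95 × 0.2 = 0.00475
barley: 0.75 × 0.7 × 0.05 × 0.45 = 0.0118125
oats: 0.15 × 0.4 × 0.3 × 0.4 = 0.0072
P(barley | x) = 0.0118125 / 0.0237625 ≈ 0.497

0.497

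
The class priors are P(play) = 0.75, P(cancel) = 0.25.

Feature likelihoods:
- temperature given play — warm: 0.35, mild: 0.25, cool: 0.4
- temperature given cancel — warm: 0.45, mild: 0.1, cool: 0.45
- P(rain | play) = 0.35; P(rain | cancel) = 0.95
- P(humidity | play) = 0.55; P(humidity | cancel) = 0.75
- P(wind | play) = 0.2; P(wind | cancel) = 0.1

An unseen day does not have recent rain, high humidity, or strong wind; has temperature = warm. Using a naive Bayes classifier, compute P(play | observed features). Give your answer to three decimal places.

0.980

play: 0.75 × 0.35 × (1−0.35) × (1−0.55) × (1−0.2) = 0.061425
cancel: 0.25 × 0.45 × (1−0.95) × (1−0.75) × (1−0.1) = 0.001265625
P(play | x) = 0.061425 / 0.062690625 ≈ 0.980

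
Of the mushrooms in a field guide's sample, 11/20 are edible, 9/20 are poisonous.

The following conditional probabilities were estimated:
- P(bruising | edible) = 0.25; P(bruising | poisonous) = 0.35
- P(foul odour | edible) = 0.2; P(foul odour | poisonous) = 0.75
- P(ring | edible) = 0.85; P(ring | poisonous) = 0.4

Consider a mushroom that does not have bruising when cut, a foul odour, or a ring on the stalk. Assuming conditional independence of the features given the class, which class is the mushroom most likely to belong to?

edible: 0.55 × (1−0.25) × (1−0.2) × (1−0.85) = 0.0495
poisonous: 0.45 × (1−0.35) × (1−0.75) × (1−0.4) = 0.043875
Highest score → edible.

edible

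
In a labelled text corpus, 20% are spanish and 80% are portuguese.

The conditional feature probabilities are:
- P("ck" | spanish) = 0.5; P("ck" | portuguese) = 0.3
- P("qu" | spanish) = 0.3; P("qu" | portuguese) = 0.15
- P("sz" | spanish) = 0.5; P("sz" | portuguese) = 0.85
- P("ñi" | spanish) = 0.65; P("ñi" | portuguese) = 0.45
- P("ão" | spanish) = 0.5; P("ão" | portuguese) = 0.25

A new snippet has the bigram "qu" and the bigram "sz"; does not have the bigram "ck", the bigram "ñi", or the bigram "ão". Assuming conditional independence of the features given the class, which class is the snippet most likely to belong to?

portuguese

spanish: 0.2 × (1−0.5) × 0.3 × 0.5 × (1−0.65) × (1−0.5) = 0.002625
portuguese: 0.8 × (1−0.3) × 0.15 × 0.85 × (1−0.45) × (1−0.25) = 0.0294525
Highest score → portuguese.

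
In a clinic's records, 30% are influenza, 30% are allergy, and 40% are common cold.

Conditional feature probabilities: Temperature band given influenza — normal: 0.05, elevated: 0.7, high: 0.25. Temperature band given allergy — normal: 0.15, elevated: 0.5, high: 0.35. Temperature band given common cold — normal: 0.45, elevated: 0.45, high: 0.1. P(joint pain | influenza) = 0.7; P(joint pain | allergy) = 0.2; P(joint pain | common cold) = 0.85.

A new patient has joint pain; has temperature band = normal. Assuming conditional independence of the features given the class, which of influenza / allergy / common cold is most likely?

common cold

influenza: 0.3 × 0.05 × 0.7 = 0.0105
allergy: 0.3 × 0.15 × 0.2 = 0.009
common cold: 0.4 × 0.45 × 0.85 = 0.153
Highest score → common cold.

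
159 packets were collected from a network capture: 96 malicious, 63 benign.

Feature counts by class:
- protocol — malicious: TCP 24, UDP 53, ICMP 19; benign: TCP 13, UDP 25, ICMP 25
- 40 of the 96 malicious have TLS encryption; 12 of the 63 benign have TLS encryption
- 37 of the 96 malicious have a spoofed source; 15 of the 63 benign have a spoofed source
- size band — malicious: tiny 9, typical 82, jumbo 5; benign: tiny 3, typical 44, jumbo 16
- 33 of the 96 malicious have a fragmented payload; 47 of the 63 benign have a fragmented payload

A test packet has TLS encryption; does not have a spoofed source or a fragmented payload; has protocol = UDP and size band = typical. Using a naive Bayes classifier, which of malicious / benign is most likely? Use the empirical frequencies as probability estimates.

malicious

malicious: (96/159) × (53/96) × (40/96) × (59/96) × (82/96) × (63/96) ≈ 0.0478476
benign: (63/159) × (25/63) × (12/63) × (48/63) × (44/63) × (16/63) ≈ 0.0040474
Highest score → malicious.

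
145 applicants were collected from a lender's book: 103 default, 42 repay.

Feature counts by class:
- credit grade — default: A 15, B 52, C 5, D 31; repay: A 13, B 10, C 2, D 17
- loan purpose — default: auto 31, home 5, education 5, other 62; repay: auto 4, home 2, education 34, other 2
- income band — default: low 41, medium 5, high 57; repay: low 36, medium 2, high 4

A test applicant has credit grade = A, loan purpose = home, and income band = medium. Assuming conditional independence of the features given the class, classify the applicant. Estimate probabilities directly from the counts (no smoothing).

default

default: (103/145) × (15/103) × (5/103) × (5/103) ≈ 0.000243775
repay: (42/145) × (13/42) × (2/42) × (2/42) ≈ 0.0002033
Highest score → default.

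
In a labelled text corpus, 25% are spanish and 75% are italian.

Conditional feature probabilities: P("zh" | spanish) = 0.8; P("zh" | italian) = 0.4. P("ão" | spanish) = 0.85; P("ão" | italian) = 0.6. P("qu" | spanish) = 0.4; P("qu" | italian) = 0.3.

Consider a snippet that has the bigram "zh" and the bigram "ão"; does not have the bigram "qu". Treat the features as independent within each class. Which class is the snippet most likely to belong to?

spanish: 0.25 × 0.8 × 0.85 × (1−0.4) = 0.102
italian: 0.75 × 0.4 × 0.6 × (1−0.3) = 0.126
Highest score → italian.

italian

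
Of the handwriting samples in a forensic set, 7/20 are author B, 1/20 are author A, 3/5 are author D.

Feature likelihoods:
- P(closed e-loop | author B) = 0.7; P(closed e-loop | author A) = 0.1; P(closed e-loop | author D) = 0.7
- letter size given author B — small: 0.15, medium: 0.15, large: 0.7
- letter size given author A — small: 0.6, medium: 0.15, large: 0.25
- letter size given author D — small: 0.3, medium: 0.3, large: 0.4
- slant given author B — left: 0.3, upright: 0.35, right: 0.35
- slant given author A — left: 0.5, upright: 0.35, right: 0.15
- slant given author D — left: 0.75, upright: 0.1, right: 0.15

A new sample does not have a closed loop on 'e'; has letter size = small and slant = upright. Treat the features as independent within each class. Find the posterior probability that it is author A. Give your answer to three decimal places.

0.464

author B: 0.35 × (1−0.7) × 0.15 × 0.35 = 0.0055125
author A: 0.05 × (1−0.1) × 0.6 × 0.35 = 0.00945
author D: 0.6 × (1−0.7) × 0.3 × 0.1 = 0.0054
P(author A | x) = 0.00945 / 0.0203625 ≈ 0.464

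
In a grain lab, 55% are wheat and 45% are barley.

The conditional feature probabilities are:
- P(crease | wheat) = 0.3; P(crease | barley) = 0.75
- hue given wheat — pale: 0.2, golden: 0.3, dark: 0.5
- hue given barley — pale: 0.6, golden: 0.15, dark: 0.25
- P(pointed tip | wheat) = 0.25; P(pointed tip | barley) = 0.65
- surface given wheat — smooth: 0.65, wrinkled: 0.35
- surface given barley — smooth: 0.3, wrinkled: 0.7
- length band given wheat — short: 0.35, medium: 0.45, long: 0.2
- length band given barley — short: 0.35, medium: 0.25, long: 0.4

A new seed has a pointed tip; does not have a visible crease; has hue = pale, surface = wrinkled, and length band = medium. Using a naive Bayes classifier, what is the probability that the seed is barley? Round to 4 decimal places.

wheat: 0.55 × (1−0.3) × 0.2 × 0.25 × 0.35 × 0.45 = 0.003031875
barley: 0.45 × (1−0.75) × 0.6 × 0.65 × 0.7 × 0.25 = 0.007678125
P(barley | x) = 0.007678125 / 0.01071 ≈ 0.7169

0.7169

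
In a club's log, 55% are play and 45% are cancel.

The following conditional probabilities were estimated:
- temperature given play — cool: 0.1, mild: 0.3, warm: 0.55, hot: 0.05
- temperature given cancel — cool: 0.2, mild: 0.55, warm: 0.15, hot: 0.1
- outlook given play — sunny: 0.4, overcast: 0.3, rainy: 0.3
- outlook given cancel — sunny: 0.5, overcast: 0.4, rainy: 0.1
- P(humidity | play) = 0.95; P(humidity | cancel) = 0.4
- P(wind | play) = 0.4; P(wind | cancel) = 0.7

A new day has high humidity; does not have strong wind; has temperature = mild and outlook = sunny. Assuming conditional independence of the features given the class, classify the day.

play: 0.55 × 0.3 × 0.4 × 0.95 × (1−0.4) = 0.03762
cancel: 0.45 × 0.55 × 0.5 × 0.4 × (1−0.7) = 0.01485
Highest score → play.

play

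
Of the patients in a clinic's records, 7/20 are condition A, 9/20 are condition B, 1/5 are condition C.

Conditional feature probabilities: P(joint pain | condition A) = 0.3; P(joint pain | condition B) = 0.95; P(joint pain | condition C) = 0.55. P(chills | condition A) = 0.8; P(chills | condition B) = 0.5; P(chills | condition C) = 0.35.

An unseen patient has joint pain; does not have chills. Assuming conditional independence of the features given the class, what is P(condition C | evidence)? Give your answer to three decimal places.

0.233

condition A: 0.35 × 0.3 × (1−0.8) = 0.021
condition B: 0.45 × 0.95 × (1−0.5) = 0.21375
condition C: 0.2 × 0.55 × (1−0.35) = 0.0715
P(condition C | x) = 0.0715 / 0.30625 ≈ 0.233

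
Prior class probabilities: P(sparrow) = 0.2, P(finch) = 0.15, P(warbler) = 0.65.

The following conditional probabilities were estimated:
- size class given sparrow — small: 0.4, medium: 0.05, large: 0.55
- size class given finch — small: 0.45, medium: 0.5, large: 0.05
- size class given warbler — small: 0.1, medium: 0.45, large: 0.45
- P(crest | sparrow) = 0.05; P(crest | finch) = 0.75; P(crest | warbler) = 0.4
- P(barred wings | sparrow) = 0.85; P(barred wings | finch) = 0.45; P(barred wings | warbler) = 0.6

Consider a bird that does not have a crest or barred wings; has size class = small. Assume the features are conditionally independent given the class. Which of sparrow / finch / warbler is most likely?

warbler

sparrow: 0.2 × 0.4 × (1−0.05) × (1−0.85) = 0.0114
finch: 0.15 × 0.45 × (1−0.75) × (1−0.45) = 0.00928125
warbler: 0.65 × 0.1 × (1−0.4) × (1−0.6) = 0.0156
Highest score → warbler.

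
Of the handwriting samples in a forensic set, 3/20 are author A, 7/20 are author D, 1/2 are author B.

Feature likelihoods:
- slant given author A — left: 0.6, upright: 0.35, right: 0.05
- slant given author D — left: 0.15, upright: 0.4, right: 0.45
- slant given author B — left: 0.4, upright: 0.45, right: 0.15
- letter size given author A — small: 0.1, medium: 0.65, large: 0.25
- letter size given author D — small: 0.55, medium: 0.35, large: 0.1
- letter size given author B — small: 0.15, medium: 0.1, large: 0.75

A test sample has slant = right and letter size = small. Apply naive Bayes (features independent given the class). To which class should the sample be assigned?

author D

author A: 0.15 × 0.05 × 0.1 = 0.00075
author D: 0.35 × 0.45 × 0.55 = 0.086625
author B: 0.5 × 0.15 × 0.15 = 0.01125
Highest score → author D.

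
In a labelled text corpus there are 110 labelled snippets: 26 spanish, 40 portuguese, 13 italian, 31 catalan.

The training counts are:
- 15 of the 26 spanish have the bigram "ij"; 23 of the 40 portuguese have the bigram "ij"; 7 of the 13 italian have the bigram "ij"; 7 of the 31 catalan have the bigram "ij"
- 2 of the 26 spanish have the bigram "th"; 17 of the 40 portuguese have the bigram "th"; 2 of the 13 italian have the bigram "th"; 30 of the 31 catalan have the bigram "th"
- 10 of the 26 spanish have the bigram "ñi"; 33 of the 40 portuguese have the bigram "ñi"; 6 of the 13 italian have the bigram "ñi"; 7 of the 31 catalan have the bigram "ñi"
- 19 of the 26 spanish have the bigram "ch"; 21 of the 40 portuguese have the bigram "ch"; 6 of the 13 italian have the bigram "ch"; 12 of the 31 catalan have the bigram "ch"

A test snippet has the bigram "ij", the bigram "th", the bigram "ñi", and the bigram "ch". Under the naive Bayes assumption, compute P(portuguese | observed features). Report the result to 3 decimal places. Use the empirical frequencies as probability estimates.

0.787

spanish: (26/110) × (15/26) × (2/26) × (10/26) × (19/26) ≈ 0.00294824
portuguese: (40/110) × (23/40) × (17/40) × (33/40) × (21/40) = 0.0384890625
italian: (13/110) × (7/13) × (2/13) × (6/13) × (6/13) ≈ 0.00208549
catalan: (31/110) × (7/31) × (30/31) × (7/31) × (12/31) ≈ 0.00538296
P(portuguese | x) = 0.0384890625 / 0.0489057525 ≈ 0.787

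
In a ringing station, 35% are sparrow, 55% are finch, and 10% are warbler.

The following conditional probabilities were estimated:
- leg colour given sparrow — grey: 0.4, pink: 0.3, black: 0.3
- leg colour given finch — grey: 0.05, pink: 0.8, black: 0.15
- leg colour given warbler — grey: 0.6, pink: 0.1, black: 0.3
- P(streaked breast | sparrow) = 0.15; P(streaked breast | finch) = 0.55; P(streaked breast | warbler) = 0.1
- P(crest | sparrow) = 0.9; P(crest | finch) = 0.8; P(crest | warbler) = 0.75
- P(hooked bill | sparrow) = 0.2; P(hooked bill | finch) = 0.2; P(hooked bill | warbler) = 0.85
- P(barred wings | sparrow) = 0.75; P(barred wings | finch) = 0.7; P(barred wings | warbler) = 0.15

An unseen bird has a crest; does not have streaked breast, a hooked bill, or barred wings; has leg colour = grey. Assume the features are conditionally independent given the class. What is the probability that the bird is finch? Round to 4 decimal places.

0.0820

sparrow: 0.35 × 0.4 × (1−0.15) × 0.9 × (1−0.2) × (1−0.75) = 0.02142
finch: 0.55 × 0.05 × (1−0.55) × 0.8 × (1−0.2) × (1−0.7) = 0.002376
warbler: 0.1 × 0.6 × (1−0.1) × 0.75 × (1−0.85) × (1−0.15) = 0.00516375
P(finch | x) = 0.002376 / 0.02895975 ≈ 0.0820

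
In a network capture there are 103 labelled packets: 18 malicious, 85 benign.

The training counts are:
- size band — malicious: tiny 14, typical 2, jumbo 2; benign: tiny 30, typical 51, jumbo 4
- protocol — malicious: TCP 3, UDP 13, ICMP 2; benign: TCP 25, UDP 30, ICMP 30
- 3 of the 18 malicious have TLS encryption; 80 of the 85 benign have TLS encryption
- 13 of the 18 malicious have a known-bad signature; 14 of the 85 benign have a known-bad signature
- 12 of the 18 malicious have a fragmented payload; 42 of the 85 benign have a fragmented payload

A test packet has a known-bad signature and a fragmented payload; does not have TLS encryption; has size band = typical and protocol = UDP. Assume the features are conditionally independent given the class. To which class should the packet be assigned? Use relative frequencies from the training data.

malicious

malicious: (18/103) × (2/18) × (13/18) × (15/18) × (13/18) × (12/18) ≈ 0.00562681
benign: (85/103) × (51/85) × (30/85) × (5/85) × (14/85) × (42/85) ≈ 0.000836615
Highest score → malicious.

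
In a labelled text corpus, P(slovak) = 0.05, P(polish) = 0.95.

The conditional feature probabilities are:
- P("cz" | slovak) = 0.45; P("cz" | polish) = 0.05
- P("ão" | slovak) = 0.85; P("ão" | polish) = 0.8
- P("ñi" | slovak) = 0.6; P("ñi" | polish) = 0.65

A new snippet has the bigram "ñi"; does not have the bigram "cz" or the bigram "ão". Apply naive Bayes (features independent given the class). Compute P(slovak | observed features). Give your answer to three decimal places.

slovak: 0.05 × (1−0.45) × (1−0.85) × 0.6 = 0.002475
polish: 0.95 × (1−0.05) × (1−0.8) × 0.65 = 0.117325
P(slovak | x) = 0.002475 / 0.1198 ≈ 0.021

0.021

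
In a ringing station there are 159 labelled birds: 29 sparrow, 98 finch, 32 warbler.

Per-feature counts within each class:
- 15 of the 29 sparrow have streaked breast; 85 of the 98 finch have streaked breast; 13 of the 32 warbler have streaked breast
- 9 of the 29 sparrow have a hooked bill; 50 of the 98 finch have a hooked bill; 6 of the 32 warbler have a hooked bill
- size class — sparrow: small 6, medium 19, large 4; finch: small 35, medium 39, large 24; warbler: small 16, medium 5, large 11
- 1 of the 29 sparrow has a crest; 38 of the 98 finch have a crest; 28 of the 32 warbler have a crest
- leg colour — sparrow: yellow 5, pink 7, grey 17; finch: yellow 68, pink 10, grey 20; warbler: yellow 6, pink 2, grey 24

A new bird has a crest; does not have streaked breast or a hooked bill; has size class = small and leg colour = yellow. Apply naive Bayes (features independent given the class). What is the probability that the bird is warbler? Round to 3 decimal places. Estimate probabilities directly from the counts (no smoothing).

0.670

sparrow: (29/159) × (14/29) × (20/29) × (6/29) × (1/29) × (5/29) ≈ 0.0000746948
finch: (98/159) × (13/98) × (48/98) × (35/98) × (38/98) × (68/98) ≈ 0.00384808
warbler: (32/159) × (19/32) × (26/32) × (16/32) × (28/32) × (6/32) ≈ 0.00796451
P(warbler | x) = 0.00796451 / 0.0118872848 ≈ 0.670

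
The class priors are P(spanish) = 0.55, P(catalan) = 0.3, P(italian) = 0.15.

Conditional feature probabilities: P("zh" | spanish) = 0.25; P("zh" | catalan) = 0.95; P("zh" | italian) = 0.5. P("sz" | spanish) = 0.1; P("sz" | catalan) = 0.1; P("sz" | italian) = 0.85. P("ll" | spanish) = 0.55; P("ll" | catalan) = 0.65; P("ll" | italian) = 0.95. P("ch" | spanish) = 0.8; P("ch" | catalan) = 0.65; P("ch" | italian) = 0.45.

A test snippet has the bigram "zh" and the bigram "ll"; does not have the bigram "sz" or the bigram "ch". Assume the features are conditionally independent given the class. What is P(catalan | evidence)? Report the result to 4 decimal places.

0.7496

spanish: 0.55 × 0.25 × (1−0.1) × 0.55 × (1−0.8) = 0.0136125
catalan: 0.3 × 0.95 × (1−0.1) × 0.65 × (1−0.65) = 0.05835375
italian: 0.15 × 0.5 × (1−0.85) × 0.95 × (1−0.45) = 0.005878125
P(catalan | x) = 0.05835375 / 0.077844375 ≈ 0.7496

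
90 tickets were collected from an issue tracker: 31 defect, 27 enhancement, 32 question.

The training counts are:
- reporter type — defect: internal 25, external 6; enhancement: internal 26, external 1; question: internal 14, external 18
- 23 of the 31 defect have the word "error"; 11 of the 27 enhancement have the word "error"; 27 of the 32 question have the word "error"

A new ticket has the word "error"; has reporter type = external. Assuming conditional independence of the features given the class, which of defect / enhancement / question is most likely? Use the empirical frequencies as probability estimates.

question

defect: (31/90) × (6/31) × (23/31) ≈ 0.0494624
enhancement: (27/90) × (1/27) × (11/27) ≈ 0.00452675
question: (32/90) × (18/32) × (27/32) = 0.16875
Highest score → question.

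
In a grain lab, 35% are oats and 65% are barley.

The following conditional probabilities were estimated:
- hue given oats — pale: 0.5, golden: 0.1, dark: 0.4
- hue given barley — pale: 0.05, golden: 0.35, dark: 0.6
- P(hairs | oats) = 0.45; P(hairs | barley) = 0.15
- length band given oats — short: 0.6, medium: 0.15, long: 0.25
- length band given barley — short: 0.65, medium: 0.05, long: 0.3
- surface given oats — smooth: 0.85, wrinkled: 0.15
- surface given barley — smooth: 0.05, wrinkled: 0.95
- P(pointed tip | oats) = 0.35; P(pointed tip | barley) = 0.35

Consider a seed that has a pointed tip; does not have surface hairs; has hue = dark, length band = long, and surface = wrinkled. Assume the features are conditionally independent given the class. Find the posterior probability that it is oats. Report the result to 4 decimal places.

0.0297

oats: 0.35 × 0.4 × (1−0.45) × 0.25 × 0.15 × 0.35 = 0.001010625
barley: 0.65 × 0.6 × (1−0.15) × 0.3 × 0.95 × 0.35 = 0.033067125
P(oats | x) = 0.001010625 / 0.03407775 ≈ 0.0297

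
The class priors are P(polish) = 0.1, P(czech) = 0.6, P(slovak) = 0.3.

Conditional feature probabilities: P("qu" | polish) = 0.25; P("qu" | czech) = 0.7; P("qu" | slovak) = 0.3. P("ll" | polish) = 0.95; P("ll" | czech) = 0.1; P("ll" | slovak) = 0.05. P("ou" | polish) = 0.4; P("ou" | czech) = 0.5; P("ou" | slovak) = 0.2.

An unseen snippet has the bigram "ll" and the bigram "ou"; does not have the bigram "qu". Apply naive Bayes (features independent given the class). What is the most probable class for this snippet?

polish

polish: 0.1 × (1−0.25) × 0.95 × 0.4 = 0.0285
czech: 0.6 × (1−0.7) × 0.1 × 0.5 = 0.009
slovak: 0.3 × (1−0.3) × 0.05 × 0.2 = 0.0021
Highest score → polish.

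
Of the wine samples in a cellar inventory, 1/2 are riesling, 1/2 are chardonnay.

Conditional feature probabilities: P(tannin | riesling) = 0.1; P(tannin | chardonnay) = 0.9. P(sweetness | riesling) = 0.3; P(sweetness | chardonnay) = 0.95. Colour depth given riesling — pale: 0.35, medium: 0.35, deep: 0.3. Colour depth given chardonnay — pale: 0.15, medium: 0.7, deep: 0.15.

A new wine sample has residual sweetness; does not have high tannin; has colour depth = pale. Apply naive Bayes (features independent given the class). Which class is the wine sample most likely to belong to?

riesling: 0.5 × (1−0.1) × 0.3 × 0.35 = 0.04725
chardonnay: 0.5 × (1−0.9) × 0.95 × 0.15 = 0.007125
Highest score → riesling.

riesling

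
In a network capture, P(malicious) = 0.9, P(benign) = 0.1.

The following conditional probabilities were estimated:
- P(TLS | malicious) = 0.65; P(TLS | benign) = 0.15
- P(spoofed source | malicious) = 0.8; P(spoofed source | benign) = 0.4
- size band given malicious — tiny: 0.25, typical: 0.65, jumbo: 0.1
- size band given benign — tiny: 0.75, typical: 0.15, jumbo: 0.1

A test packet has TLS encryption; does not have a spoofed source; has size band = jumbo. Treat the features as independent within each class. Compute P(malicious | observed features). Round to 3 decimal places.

malicious: 0.9 × 0.65 × (1−0.8) × 0.1 = 0.0117
benign: 0.1 × 0.15 × (1−0.4) × 0.1 = 0.0009
P(malicious | x) = 0.0117 / 0.0126 ≈ 0.929

0.929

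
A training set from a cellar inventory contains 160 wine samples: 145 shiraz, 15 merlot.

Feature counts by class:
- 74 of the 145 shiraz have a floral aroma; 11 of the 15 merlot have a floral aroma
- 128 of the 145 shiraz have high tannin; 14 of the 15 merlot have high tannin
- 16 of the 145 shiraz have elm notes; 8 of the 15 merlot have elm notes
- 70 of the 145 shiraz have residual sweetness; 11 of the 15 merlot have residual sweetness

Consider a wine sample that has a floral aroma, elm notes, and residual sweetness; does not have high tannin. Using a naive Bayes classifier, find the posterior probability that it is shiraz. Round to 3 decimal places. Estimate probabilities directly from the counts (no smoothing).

shiraz: (145/160) × (74/145) × (17/145) × (16/145) × (70/145) ≈ 0.00288852
merlot: (15/160) × (11/15) × (1/15) × (8/15) × (11/15) ≈ 0.00179259
P(shiraz | x) = 0.00288852 / 0.00468111 ≈ 0.617

0.617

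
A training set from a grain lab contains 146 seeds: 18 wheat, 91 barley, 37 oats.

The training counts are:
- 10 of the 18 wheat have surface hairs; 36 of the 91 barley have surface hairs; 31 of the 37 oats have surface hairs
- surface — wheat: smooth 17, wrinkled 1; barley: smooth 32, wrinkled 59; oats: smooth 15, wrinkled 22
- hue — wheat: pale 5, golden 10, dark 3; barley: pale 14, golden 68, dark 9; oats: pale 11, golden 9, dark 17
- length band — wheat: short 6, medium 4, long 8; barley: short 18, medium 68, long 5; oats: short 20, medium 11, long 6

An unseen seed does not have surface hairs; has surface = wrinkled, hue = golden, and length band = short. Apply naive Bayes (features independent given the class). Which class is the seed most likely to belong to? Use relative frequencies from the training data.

wheat: (18/146) × (8/18) × (1/18) × (10/18) × (6/18) ≈ 0.00056373
barley: (91/146) × (55/91) × (59/91) × (68/91) × (18/91) ≈ 0.036101
oats: (37/146) × (6/37) × (22/37) × (9/37) × (20/37) ≈ 0.00321283
Highest score → barley.

barley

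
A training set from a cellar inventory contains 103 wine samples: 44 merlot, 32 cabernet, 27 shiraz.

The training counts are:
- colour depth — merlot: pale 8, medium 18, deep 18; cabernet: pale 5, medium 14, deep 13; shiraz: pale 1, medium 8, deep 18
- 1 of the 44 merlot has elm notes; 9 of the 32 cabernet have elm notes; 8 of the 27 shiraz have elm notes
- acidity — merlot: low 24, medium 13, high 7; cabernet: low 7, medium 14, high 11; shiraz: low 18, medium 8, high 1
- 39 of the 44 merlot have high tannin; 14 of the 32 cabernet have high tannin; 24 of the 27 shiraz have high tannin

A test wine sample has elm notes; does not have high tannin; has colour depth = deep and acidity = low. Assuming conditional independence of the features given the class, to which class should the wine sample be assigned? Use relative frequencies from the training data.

merlot: (44/103) × (18/44) × (1/44) × (24/44) × (5/44) ≈ 0.000246183
cabernet: (32/103) × (13/32) × (9/32) × (7/32) × (18/32) ≈ 0.00436787
shiraz: (27/103) × (18/27) × (8/27) × (18/27) × (3/27) ≈ 0.00383555
Highest score → cabernet.

cabernet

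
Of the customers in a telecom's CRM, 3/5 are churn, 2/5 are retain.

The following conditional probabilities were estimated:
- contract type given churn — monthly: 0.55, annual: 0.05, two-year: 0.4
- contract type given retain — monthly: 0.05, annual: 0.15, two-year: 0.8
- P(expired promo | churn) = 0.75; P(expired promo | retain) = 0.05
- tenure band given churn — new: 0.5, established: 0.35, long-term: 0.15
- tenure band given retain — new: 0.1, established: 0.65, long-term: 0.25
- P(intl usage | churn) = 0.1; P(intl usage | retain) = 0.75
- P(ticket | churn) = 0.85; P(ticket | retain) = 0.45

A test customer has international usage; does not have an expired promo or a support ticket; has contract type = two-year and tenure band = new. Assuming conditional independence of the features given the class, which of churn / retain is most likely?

churn: 0.6 × 0.4 × (1−0.75) × 0.5 × 0.1 × (1−0.85) = 0.00045
retain: 0.4 × 0.8 × (1−0.05) × 0.1 × 0.75 × (1−0.45) = 0.01254
Highest score → retain.

retain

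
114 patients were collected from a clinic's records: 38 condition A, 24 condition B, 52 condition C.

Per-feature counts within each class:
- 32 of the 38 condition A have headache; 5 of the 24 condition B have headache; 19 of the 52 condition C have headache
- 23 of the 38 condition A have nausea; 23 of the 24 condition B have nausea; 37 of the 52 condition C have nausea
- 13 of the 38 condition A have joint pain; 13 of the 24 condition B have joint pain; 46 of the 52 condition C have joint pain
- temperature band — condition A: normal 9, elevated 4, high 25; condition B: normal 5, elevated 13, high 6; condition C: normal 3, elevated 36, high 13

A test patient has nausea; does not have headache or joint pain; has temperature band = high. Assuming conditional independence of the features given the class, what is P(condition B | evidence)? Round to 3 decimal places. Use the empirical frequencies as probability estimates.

0.481

condition A: (38/114) × (6/38) × (23/38) × (25/38) × (25/38) ≈ 0.0137881
condition B: (24/114) × (19/24) × (23/24) × (11/24) × (6/24) ≈ 0.0183015
condition C: (52/114) × (33/52) × (37/52) × (6/52) × (13/52) ≈ 0.00594149
P(condition B | x) = 0.0183015 / 0.03803109 ≈ 0.481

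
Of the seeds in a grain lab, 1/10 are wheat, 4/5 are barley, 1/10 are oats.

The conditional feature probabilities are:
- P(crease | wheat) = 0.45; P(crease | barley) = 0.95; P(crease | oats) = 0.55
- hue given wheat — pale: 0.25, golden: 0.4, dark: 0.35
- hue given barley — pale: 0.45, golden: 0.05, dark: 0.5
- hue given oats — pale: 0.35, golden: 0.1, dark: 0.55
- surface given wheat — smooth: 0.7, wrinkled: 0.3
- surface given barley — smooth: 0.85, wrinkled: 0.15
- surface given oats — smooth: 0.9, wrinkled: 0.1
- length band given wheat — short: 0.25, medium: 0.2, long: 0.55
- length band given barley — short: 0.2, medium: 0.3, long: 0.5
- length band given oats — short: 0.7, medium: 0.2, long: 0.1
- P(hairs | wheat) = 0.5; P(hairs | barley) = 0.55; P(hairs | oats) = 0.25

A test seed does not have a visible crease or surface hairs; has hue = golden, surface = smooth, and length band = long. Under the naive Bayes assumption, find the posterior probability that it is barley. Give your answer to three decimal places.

0.078

wheat: 0.1 × (1−0.45) × 0.4 × 0.7 × 0.55 × (1−0.5) = 0.004235
barley: 0.8 × (1−0.95) × 0.05 × 0.85 × 0.5 × (1−0.55) = 0.0003825
oats: 0.1 × (1−0.55) × 0.1 × 0.9 × 0.1 × (1−0.25) = 0.00030375
P(barley | x) = 0.0003825 / 0.00492125 ≈ 0.078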